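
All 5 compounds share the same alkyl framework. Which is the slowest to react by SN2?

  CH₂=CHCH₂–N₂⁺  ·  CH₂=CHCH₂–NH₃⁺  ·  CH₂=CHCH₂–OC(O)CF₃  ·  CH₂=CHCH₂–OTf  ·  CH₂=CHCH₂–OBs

With the same alkyl group throughout, only the leaving group differentiates the rates.
Leaving-group ability tracks the stability of the departed species; conjugate-acid pKₐ is the usual yardstick (lower pKₐ → better LG).
CH₂=CHCH₂–N₂⁺ loses N₂: no meaningful conjugate acid; N₂ departs as an exceptionally stable neutral molecule
CH₂=CHCH₂–OTf loses OTf⁻: pKₐ(CF₃SO₃H (triflic acid)) ≈ -14
CH₂=CHCH₂–OBs loses OBs⁻: pKₐ(p-BrC₆H₄SO₃H) ≈ -2.8
CH₂=CHCH₂–OC(O)CF₃ loses CF₃COO⁻: pKₐ(CF₃COOH) ≈ 0.2
CH₂=CHCH₂–NH₃⁺ loses NH₃: pKₐ(NH₄⁺) ≈ 9.2

CH₂=CHCH₂–NH₃⁺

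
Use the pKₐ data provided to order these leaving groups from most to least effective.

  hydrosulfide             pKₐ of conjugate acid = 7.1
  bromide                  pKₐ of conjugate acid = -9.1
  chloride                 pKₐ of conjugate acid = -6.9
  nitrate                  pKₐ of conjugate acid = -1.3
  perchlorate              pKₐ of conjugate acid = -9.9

Lower conjugate-acid pKₐ ⇒ weaker base ⇒ better leaving group.
Sorting by the given values: perchlorate (-9.9), bromide (-9.1), chloride (-6.9), nitrate (-1.3), hydrosulfide (7.1).

perchlorate > bromide > chloride > nitrate > hydrosulfide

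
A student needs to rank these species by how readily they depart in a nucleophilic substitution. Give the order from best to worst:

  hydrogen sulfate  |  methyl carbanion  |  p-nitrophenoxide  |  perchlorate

Rank by basicity of the departing species: weakest base leaves most easily.
perchlorate: pKₐ(HClO₄) ≈ -10 — extremely weak base; rarely used for safety reasons
hydrogen sulfate: pKₐ(H₂SO₄) ≈ -3
p-nitrophenoxide: pKₐ(p-nitrophenol) ≈ 7.2 — nitro group delocalises the charge; the classic chromogenic LG
methyl carbanion: pKₐ(CH₄) ≈ 48

perchlorate > hydrogen sulfate > p-nitrophenoxide > methyl carbanion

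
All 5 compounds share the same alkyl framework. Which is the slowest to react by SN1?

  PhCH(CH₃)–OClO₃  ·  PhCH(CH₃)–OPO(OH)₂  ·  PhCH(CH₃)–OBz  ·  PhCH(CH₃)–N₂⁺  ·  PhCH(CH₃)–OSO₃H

PhCH(CH₃)–OBz

With the same alkyl group throughout, only the leaving group differentiates the rates.
Leaving-group ability tracks the stability of the departed species; conjugate-acid pKₐ is the usual yardstick (lower pKₐ → better LG).
PhCH(CH₃)–N₂⁺ loses N₂: no meaningful conjugate acid; N₂ departs as an exceptionally stable neutral molecule
PhCH(CH₃)–OClO₃ loses ClO₄⁻: pKₐ(HClO₄) ≈ -10
PhCH(CH₃)–OSO₃H loses HSO₄⁻: pKₐ(H₂SO₄) ≈ -3
PhCH(CH₃)–OPO(OH)₂ loses H₂PO₄⁻: pKₐ(H₃PO₄) ≈ 2.1
PhCH(CH₃)–OBz loses PhCOO⁻: pKₐ(C₆H₅COOH) ≈ 4.2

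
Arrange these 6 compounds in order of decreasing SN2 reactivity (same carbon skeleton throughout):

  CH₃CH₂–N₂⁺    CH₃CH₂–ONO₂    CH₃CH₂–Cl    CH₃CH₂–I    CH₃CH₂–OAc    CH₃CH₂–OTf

CH₃CH₂–N₂⁺ > CH₃CH₂–OTf > CH₃CH₂–I > CH₃CH₂–Cl > CH₃CH₂–ONO₂ > CH₃CH₂–OAc

Identical carbon frameworks mean the comparison reduces to leaving-group quality.
The more stable X⁻ (or X) is on its own — i.e. the weaker a base it is — the better a leaving group it makes.
CH₃CH₂–N₂⁺ loses N₂: no meaningful conjugate acid; N₂ departs as an exceptionally stable neutral molecule
CH₃CH₂–OTf loses OTf⁻: pKₐ(CF₃SO₃H (triflic acid)) ≈ -14
CH₃CH₂–I loses I⁻: pKₐ(HI) ≈ -10
CH₃CH₂–Cl loses Cl⁻: pKₐ(HCl) ≈ -7
CH₃CH₂–ONO₂ loses NO₃⁻: pKₐ(HNO₃) ≈ -1.3
CH₃CH₂–OAc loses AcO⁻: pKₐ(CH₃COOH) ≈ 4.8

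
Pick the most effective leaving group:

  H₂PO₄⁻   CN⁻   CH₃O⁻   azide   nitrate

nitrate

nitrate: pKₐ(HNO₃) ≈ -1.3
H₂PO₄⁻: pKₐ(H₃PO₄) ≈ 2.1
azide: pKₐ(HN₃) ≈ 4.7
CN⁻: pKₐ(HCN) ≈ 9.2
CH₃O⁻: pKₐ(CH₃OH) ≈ 15.5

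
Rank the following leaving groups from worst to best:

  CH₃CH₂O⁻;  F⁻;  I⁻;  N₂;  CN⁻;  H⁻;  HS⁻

N₂: no meaningful conjugate acid; N₂ departs as an exceptionally stable neutral molecule
I⁻: pKₐ(HI) ≈ -10
F⁻: pKₐ(HF) ≈ 3.2 — small and strongly basic; the poor halide leaving group
HS⁻: pKₐ(H₂S) ≈ 7 — larger and more polarisable than the oxygen analogue
CN⁻: pKₐ(HCN) ≈ 9.2
CH₃CH₂O⁻: pKₐ(CH₃CH₂OH) ≈ 16 — strong base; alkoxides do not leave unassisted
H⁻: pKₐ(H₂) ≈ 36
Reversing gives the worst-to-best order requested.

H⁻ < CH₃CH₂O⁻ < CN⁻ < HS⁻ < F⁻ < I⁻ < N₂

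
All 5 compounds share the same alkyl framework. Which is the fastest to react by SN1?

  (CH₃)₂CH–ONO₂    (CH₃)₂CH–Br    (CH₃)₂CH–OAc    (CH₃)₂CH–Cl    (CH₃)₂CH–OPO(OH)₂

(CH₃)₂CH–Br

Same R in every case — rank the leaving groups.
Rank by basicity of the departing species: weakest base leaves most easily.
(CH₃)₂CH–Br loses Br⁻: pKₐ(HBr) ≈ -9
(CH₃)₂CH–Cl loses Cl⁻: pKₐ(HCl) ≈ -7
(CH₃)₂CH–ONO₂ loses NO₃⁻: pKₐ(HNO₃) ≈ -1.3
(CH₃)₂CH–OPO(OH)₂ loses H₂PO₄⁻: pKₐ(H₃PO₄) ≈ 2.1
(CH₃)₂CH–OAc loses AcO⁻: pKₐ(CH₃COOH) ≈ 4.8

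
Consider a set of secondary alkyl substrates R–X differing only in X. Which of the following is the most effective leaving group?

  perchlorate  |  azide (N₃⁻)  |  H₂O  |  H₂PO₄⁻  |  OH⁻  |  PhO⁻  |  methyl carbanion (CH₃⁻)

perchlorate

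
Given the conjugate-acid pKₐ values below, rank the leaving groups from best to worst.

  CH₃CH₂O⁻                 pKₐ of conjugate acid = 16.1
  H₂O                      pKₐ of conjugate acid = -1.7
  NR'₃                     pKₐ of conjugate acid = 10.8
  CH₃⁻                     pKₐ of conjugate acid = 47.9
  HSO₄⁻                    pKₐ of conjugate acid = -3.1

Lower conjugate-acid pKₐ ⇒ weaker base ⇒ better leaving group.
Sorting by the given values: HSO₄⁻ (-3.1), H₂O (-1.7), NR'₃ (10.8), CH₃CH₂O⁻ (16.1), CH₃⁻ (47.9).

HSO₄⁻ > H₂O > NR'₃ > CH₃CH₂O⁻ > CH₃⁻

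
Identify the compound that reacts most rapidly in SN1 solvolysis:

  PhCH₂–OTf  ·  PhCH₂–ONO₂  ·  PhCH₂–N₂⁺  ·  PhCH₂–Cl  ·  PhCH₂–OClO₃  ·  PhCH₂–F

Identical carbon frameworks mean the comparison reduces to leaving-group quality.
Rank by basicity of the departing species: weakest base leaves most easily.
PhCH₂–N₂⁺ loses N₂: no meaningful conjugate acid; N₂ departs as an exceptionally stable neutral molecule
PhCH₂–OTf loses OTf⁻: pKₐ(CF₃SO₃H (triflic acid)) ≈ -14
PhCH₂–OClO₃ loses ClO₄⁻: pKₐ(HClO₄) ≈ -10
PhCH₂–Cl loses Cl⁻: pKₐ(HCl) ≈ -7
PhCH₂–ONO₂ loses NO₃⁻: pKₐ(HNO₃) ≈ -1.3
PhCH₂–F loses F⁻: pKₐ(HF) ≈ 3.2

PhCH₂–N₂⁺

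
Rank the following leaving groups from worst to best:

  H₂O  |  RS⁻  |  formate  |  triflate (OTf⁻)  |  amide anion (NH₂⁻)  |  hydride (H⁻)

amide anion (NH₂⁻) < hydride (H⁻) < RS⁻ < formate < H₂O < triflate (OTf⁻)

triflate (OTf⁻): pKₐ(CF₃SO₃H (triflic acid)) ≈ -14 — charge spread over three oxygens and a CF₃ group; the premier leaving group in synthesis
H₂O: pKₐ(H₃O⁺) ≈ -1.7 — neutral; leaves from a protonated alcohol (R–OH₂⁺)
formate: pKₐ(HCOOH) ≈ 3.8 — resonance-stabilised carboxylate
RS⁻: pKₐ(RSH (a thiol)) ≈ 10.5
hydride (H⁻): pKₐ(H₂) ≈ 36 — extremely strong base; leaves only in special hydride-transfer contexts
amide anion (NH₂⁻): pKₐ(NH₃) ≈ 38 — extremely strong base; never a leaving group
Reversing gives the worst-to-best order requested.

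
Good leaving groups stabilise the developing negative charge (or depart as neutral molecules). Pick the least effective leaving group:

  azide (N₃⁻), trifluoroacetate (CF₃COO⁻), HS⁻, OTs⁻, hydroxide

hydroxide

OTs⁻: pKₐ(p-CH₃C₆H₄SO₃H (TsOH)) ≈ -2.8
trifluoroacetate (CF₃COO⁻): pKₐ(CF₃COOH) ≈ 0.2
azide (N₃⁻): pKₐ(HN₃) ≈ 4.7
HS⁻: pKₐ(H₂S) ≈ 7
hydroxide: pKₐ(H₂O) ≈ 15.7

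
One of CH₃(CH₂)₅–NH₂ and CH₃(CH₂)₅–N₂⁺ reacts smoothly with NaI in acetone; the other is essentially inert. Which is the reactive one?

CH₃(CH₂)₅–N₂⁺

From CH₃(CH₂)₅–NH₂ the departing group would be NH₂⁻ (pKₐ(NH₃) ≈ 38). Extremely strong base; never a leaving group.
From CH₃(CH₂)₅–N₂⁺ the leaving group is N₂ (no meaningful conjugate acid; N₂ departs as an exceptionally stable neutral molecule).
(In practice CH₃(CH₂)₅–N₂⁺ is made from CH₃(CH₂)₅–NH₂ by diazotisation (NaNO₂ / HCl, 0 °C), generating a diazonium salt that expels N₂.)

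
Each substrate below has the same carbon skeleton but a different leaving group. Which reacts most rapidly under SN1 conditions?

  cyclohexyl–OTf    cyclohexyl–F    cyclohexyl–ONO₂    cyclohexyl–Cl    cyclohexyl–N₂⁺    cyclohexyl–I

cyclohexyl–N₂⁺

With the same alkyl group throughout, only the leaving group differentiates the rates.
A good leaving group is a weak base: the lower the pKₐ of its conjugate acid, the more readily it departs.
cyclohexyl–N₂⁺ loses N₂: no meaningful conjugate acid; N₂ departs as an exceptionally stable neutral molecule
cyclohexyl–OTf loses OTf⁻: pKₐ(CF₃SO₃H (triflic acid)) ≈ -14
cyclohexyl–I loses I⁻: pKₐ(HI) ≈ -10
cyclohexyl–Cl loses Cl⁻: pKₐ(HCl) ≈ -7
cyclohexyl–ONO₂ loses NO₃⁻: pKₐ(HNO₃) ≈ -1.3
cyclohexyl–F loses F⁻: pKₐ(HF) ≈ 3.2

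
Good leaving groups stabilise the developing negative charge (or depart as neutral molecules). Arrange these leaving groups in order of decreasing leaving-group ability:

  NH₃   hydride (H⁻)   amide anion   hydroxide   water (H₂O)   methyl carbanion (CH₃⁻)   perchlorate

perchlorate > water (H₂O) > NH₃ > hydroxide > hydride (H⁻) > amide anion > methyl carbanion (CH₃⁻)

The more stable X⁻ (or X) is on its own — i.e. the weaker a base it is — the better a leaving group it makes.
perchlorate: pKₐ(HClO₄) ≈ -10 — extremely weak base; rarely used for safety reasons
water (H₂O): pKₐ(H₃O⁺) ≈ -1.7
NH₃: pKₐ(NH₄⁺) ≈ 9.2
hydroxide: pKₐ(H₂O) ≈ 15.7 — strong base; essentially never leaves without prior activation
hydride (H⁻): pKₐ(H₂) ≈ 36 — extremely strong base; leaves only in special hydride-transfer contexts
amide anion: pKₐ(NH₃) ≈ 38
methyl carbanion (CH₃⁻): pKₐ(CH₄) ≈ 48 — unstabilised carbanion; the worst conceivable leaving group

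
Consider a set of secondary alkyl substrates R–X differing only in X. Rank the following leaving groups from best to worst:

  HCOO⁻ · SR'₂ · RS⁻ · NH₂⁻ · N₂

N₂ > SR'₂ > HCOO⁻ > RS⁻ > NH₂⁻

The more stable X⁻ (or X) is on its own — i.e. the weaker a base it is — the better a leaving group it makes.
N₂: no meaningful conjugate acid; N₂ departs as an exceptionally stable neutral molecule
SR'₂: pKₐ(R'₂SH⁺) ≈ -7
HCOO⁻: pKₐ(HCOOH) ≈ 3.8
RS⁻: pKₐ(RSH (a thiol)) ≈ 10.5
NH₂⁻: pKₐ(NH₃) ≈ 38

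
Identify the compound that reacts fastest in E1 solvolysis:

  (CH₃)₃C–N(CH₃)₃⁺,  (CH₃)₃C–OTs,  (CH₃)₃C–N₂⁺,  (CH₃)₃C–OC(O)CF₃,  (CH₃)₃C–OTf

(CH₃)₃C–N₂⁺

Identical carbon frameworks mean the comparison reduces to leaving-group quality.
Rank by basicity of the departing species: weakest base leaves most easily.
(CH₃)₃C–N₂⁺ loses N₂: no meaningful conjugate acid; N₂ departs as an exceptionally stable neutral molecule
(CH₃)₃C–OTf loses OTf⁻: pKₐ(CF₃SO₃H (triflic acid)) ≈ -14
(CH₃)₃C–OTs loses OTs⁻: pKₐ(p-CH₃C₆H₄SO₃H (TsOH)) ≈ -2.8
(CH₃)₃C–OC(O)CF₃ loses CF₃COO⁻: pKₐ(CF₃COOH) ≈ 0.2
(CH₃)₃C–N(CH₃)₃⁺ loses NR'₃: pKₐ(R'₃NH⁺) ≈ 10.7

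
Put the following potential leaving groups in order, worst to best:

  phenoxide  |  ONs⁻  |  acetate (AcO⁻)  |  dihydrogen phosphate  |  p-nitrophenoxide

phenoxide < p-nitrophenoxide < acetate (AcO⁻) < dihydrogen phosphate < ONs⁻

A good leaving group is a weak base: the lower the pKₐ of its conjugate acid, the more readily it departs.
ONs⁻: pKₐ(p-O₂NC₆H₄SO₃H) ≈ -3.5
dihydrogen phosphate: pKₐ(H₃PO₄) ≈ 2.1
acetate (AcO⁻): pKₐ(CH₃COOH) ≈ 4.8 — resonance-stabilised but still a weak base
p-nitrophenoxide: pKₐ(p-nitrophenol) ≈ 7.2 — nitro group delocalises the charge; the classic chromogenic LG
phenoxide: pKₐ(C₆H₅OH (phenol)) ≈ 10 — resonance into the ring helps, but still a poor LG
Listed from poorest to best leaving group as asked.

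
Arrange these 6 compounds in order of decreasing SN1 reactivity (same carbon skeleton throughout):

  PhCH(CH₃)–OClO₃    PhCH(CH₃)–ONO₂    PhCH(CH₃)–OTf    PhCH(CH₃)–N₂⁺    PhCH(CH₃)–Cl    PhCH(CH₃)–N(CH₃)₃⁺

PhCH(CH₃)–N₂⁺ > PhCH(CH₃)–OTf > PhCH(CH₃)–OClO₃ > PhCH(CH₃)–Cl > PhCH(CH₃)–ONO₂ > PhCH(CH₃)–N(CH₃)₃⁺

With the same alkyl group throughout, only the leaving group differentiates the rates.
Rank by basicity of the departing species: weakest base leaves most easily.
PhCH(CH₃)–N₂⁺ loses N₂: no meaningful conjugate acid; N₂ departs as an exceptionally stable neutral molecule
PhCH(CH₃)–OTf loses OTf⁻: pKₐ(CF₃SO₃H (triflic acid)) ≈ -14
PhCH(CH₃)–OClO₃ loses ClO₄⁻: pKₐ(HClO₄) ≈ -10
PhCH(CH₃)–Cl loses Cl⁻: pKₐ(HCl) ≈ -7
PhCH(CH₃)–ONO₂ loses NO₃⁻: pKₐ(HNO₃) ≈ -1.3
PhCH(CH₃)–N(CH₃)₃⁺ loses NR'₃: pKₐ(R'₃NH⁺) ≈ 10.7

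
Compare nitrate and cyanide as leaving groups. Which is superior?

nitrate

nitrate is the better leaving group.
pKₐ(HNO₃) ≈ -1.3 versus pKₐ(HCN) ≈ 9.2: nitrate is the much weaker base.
Resonance-delocalised over three oxygens.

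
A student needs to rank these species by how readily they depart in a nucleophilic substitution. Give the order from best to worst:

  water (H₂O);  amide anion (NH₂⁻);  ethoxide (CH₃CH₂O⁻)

water (H₂O) > ethoxide (CH₃CH₂O⁻) > amide anion (NH₂⁻)

water (H₂O): pKₐ(H₃O⁺) ≈ -1.7
ethoxide (CH₃CH₂O⁻): pKₐ(CH₃CH₂OH) ≈ 16 — strong base; alkoxides do not leave unassisted
amide anion (NH₂⁻): pKₐ(NH₃) ≈ 38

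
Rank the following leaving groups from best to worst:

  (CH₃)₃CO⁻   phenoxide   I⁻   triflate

triflate: pKₐ(CF₃SO₃H (triflic acid)) ≈ -14 — charge spread over three oxygens and a CF₃ group; the premier leaving group in synthesis
I⁻: pKₐ(HI) ≈ -10
phenoxide: pKₐ(C₆H₅OH (phenol)) ≈ 10 — resonance into the ring helps, but still a poor LG
(CH₃)₃CO⁻: pKₐ(t-BuOH) ≈ 18

triflate > I⁻ > phenoxide > (CH₃)₃CO⁻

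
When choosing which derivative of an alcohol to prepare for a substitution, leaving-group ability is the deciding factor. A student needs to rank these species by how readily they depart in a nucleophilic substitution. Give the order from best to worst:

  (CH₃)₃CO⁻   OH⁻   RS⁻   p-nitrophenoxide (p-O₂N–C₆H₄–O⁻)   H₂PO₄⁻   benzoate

A good leaving group is a weak base: the lower the pKₐ of its conjugate acid, the more readily it departs.
H₂PO₄⁻: pKₐ(H₃PO₄) ≈ 2.1
benzoate: pKₐ(C₆H₅COOH) ≈ 4.2
p-nitrophenoxide (p-O₂N–C₆H₄–O⁻): pKₐ(p-nitrophenol) ≈ 7.2 — nitro group delocalises the charge; the classic chromogenic LG
RS⁻: pKₐ(RSH (a thiol)) ≈ 10.5 — moderately basic; rarely leaves without activation
OH⁻: pKₐ(H₂O) ≈ 15.7 — strong base; essentially never leaves without prior activation
(CH₃)₃CO⁻: pKₐ(t-BuOH) ≈ 18 — bulky, strongly basic alkoxide

H₂PO₄⁻ > benzoate > p-nitrophenoxide (p-O₂N–C₆H₄–O⁻) > RS⁻ > OH⁻ > (CH₃)₃CO⁻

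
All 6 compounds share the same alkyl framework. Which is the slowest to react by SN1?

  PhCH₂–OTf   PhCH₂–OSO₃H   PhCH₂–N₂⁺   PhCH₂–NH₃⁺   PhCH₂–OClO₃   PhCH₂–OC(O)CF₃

PhCH₂–NH₃⁺

With the same alkyl group throughout, only the leaving group differentiates the rates.
Rank by basicity of the departing species: weakest base leaves most easily.
PhCH₂–N₂⁺ loses N₂: no meaningful conjugate acid; N₂ departs as an exceptionally stable neutral molecule
PhCH₂–OTf loses OTf⁻: pKₐ(CF₃SO₃H (triflic acid)) ≈ -14
PhCH₂–OClO₃ loses ClO₄⁻: pKₐ(HClO₄) ≈ -10
PhCH₂–OSO₃H loses HSO₄⁻: pKₐ(H₂SO₄) ≈ -3
PhCH₂–OC(O)CF₃ loses CF₃COO⁻: pKₐ(CF₃COOH) ≈ 0.2
PhCH₂–NH₃⁺ loses NH₃: pKₐ(NH₄⁺) ≈ 9.2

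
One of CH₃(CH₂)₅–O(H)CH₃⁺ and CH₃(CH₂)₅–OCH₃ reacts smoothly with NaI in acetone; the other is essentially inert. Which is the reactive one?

From CH₃(CH₂)₅–OCH₃ the departing group would be CH₃O⁻ (pKₐ(CH₃OH) ≈ 15.5). Strong base; alkoxides do not leave unassisted.
From CH₃(CH₂)₅–O(H)CH₃⁺ the leaving group is R'OH (pKₐ(R'OH₂⁺) ≈ -2.4). Neutral; leaves from a protonated ether (an oxonium ion, R–O(H)R'⁺).
(In practice CH₃(CH₂)₅–O(H)CH₃⁺ is made from CH₃(CH₂)₅–OCH₃ by protonation with concentrated HI, allowing neutral methanol, rather than methoxide, to depart.)

CH₃(CH₂)₅–O(H)CH₃⁺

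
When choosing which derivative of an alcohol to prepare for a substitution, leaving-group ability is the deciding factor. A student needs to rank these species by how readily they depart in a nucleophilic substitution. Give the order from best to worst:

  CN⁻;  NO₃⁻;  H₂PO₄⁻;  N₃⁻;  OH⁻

NO₃⁻ > H₂PO₄⁻ > N₃⁻ > CN⁻ > OH⁻

NO₃⁻: pKₐ(HNO₃) ≈ -1.3
H₂PO₄⁻: pKₐ(H₃PO₄) ≈ 2.1
N₃⁻: pKₐ(HN₃) ≈ 4.7
CN⁻: pKₐ(HCN) ≈ 9.2
OH⁻: pKₐ(H₂O) ≈ 15.7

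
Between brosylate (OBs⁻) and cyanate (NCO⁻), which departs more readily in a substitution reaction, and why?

brosylate (OBs⁻)

brosylate (OBs⁻) is the better leaving group.
pKₐ(p-BrC₆H₄SO₃H) ≈ -2.8 versus pKₐ(HOCN) ≈ 3.5: brosylate (OBs⁻) is the much weaker base.
Arenesulfonate with a p-bromo substituent.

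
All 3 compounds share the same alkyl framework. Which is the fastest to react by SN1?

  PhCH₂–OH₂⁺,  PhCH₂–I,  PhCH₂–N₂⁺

Identical carbon frameworks mean the comparison reduces to leaving-group quality.
Rank by basicity of the departing species: weakest base leaves most easily.
PhCH₂–N₂⁺ loses N₂: no meaningful conjugate acid; N₂ departs as an exceptionally stable neutral molecule
PhCH₂–I loses I⁻: pKₐ(HI) ≈ -10
PhCH₂–OH₂⁺ loses H₂O: pKₐ(H₃O⁺) ≈ -1.7

PhCH₂–N₂⁺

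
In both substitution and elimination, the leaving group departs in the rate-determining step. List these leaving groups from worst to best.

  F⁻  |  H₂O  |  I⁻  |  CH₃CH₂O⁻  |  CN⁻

CH₃CH₂O⁻ < CN⁻ < F⁻ < H₂O < I⁻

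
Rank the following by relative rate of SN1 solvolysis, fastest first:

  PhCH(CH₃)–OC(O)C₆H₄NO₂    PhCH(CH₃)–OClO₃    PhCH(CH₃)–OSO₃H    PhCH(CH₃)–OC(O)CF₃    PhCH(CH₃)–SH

PhCH(CH₃)–OClO₃ > PhCH(CH₃)–OSO₃H > PhCH(CH₃)–OC(O)CF₃ > PhCH(CH₃)–OC(O)C₆H₄NO₂ > PhCH(CH₃)–SH

Identical carbon frameworks mean the comparison reduces to leaving-group quality.
Leaving-group ability tracks the stability of the departed species; conjugate-acid pKₐ is the usual yardstick (lower pKₐ → better LG).
PhCH(CH₃)–OClO₃ loses ClO₄⁻: pKₐ(HClO₄) ≈ -10
PhCH(CH₃)–OSO₃H loses HSO₄⁻: pKₐ(H₂SO₄) ≈ -3
PhCH(CH₃)–OC(O)CF₃ loses CF₃COO⁻: pKₐ(CF₃COOH) ≈ 0.2
PhCH(CH₃)–OC(O)C₆H₄NO₂ loses p-O₂N–C₆H₄–COO⁻: pKₐ(p-nitrobenzoic acid) ≈ 3.4
PhCH(CH₃)–SH loses HS⁻: pKₐ(H₂S) ≈ 7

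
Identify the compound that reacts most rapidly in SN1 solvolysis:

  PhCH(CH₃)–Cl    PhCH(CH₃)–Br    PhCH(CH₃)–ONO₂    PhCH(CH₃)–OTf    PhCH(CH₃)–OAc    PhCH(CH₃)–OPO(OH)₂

Identical carbon frameworks mean the comparison reduces to leaving-group quality.
Leaving-group ability tracks the stability of the departed species; conjugate-acid pKₐ is the usual yardstick (lower pKₐ → better LG).
PhCH(CH₃)–OTf loses OTf⁻: pKₐ(CF₃SO₃H (triflic acid)) ≈ -14
PhCH(CH₃)–Br loses Br⁻: pKₐ(HBr) ≈ -9
PhCH(CH₃)–Cl loses Cl⁻: pKₐ(HCl) ≈ -7
PhCH(CH₃)–ONO₂ loses NO₃⁻: pKₐ(HNO₃) ≈ -1.3
PhCH(CH₃)–OPO(OH)₂ loses H₂PO₄⁻: pKₐ(H₃PO₄) ≈ 2.1
PhCH(CH₃)–OAc loses AcO⁻: pKₐ(CH₃COOH) ≈ 4.8

PhCH(CH₃)–OTf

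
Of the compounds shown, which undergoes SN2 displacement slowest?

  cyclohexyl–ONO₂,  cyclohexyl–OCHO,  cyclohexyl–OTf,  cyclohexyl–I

Same R in every case — rank the leaving groups.
Rank by basicity of the departing species: weakest base leaves most easily.
cyclohexyl–OTf loses OTf⁻: pKₐ(CF₃SO₃H (triflic acid)) ≈ -14
cyclohexyl–I loses I⁻: pKₐ(HI) ≈ -10
cyclohexyl–ONO₂ loses NO₃⁻: pKₐ(HNO₃) ≈ -1.3
cyclohexyl–OCHO loses HCOO⁻: pKₐ(HCOOH) ≈ 3.8

cyclohexyl–OCHO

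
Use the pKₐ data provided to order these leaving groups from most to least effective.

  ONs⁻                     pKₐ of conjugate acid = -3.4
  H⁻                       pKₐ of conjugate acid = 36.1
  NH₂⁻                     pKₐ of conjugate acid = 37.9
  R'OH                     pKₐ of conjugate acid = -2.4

ONs⁻ > R'OH > H⁻ > NH₂⁻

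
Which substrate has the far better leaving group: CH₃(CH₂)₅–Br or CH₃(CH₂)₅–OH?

From CH₃(CH₂)₅–OH the departing group would be OH⁻ (pKₐ(H₂O) ≈ 15.7). Strong base; essentially never leaves without prior activation.
From CH₃(CH₂)₅–Br the leaving group is Br⁻ (pKₐ(HBr) ≈ -9). Weak base; good leaving group.
(In practice CH₃(CH₂)₅–Br is made from CH₃(CH₂)₅–OH by treatment with PBr₃, replacing the hydroxyl with bromide.)

CH₃(CH₂)₅–Br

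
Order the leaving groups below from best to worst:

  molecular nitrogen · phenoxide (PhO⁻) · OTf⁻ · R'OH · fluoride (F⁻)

Leaving-group ability tracks the stability of the departed species; conjugate-acid pKₐ is the usual yardstick (lower pKₐ → better LG).
molecular nitrogen: no meaningful conjugate acid; N₂ departs as an exceptionally stable neutral molecule
OTf⁻: pKₐ(CF₃SO₃H (triflic acid)) ≈ -14
R'OH: pKₐ(R'OH₂⁺) ≈ -2.4
fluoride (F⁻): pKₐ(HF) ≈ 3.2
phenoxide (PhO⁻): pKₐ(C₆H₅OH (phenol)) ≈ 10

molecular nitrogen > OTf⁻ > R'OH > fluoride (F⁻) > phenoxide (PhO⁻)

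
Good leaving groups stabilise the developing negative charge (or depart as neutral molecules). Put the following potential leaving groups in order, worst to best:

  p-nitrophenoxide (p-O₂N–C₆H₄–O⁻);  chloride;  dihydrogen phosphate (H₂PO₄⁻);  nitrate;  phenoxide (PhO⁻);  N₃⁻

A good leaving group is a weak base: the lower the pKₐ of its conjugate acid, the more readily it departs.
chloride: pKₐ(HCl) ≈ -7
nitrate: pKₐ(HNO₃) ≈ -1.3 — resonance-delocalised over three oxygens
dihydrogen phosphate (H₂PO₄⁻): pKₐ(H₃PO₄) ≈ 2.1
N₃⁻: pKₐ(HN₃) ≈ 4.7 — linear, resonance-stabilised
p-nitrophenoxide (p-O₂N–C₆H₄–O⁻): pKₐ(p-nitrophenol) ≈ 7.2 — nitro group delocalises the charge; the classic chromogenic LG
phenoxide (PhO⁻): pKₐ(C₆H₅OH (phenol)) ≈ 10 — resonance into the ring helps, but still a poor LG
The question asks for worst first, so the sequence is read in increasing leaving-group ability.

phenoxide (PhO⁻) < p-nitrophenoxide (p-O₂N–C₆H₄–O⁻) < N₃⁻ < dihydrogen phosphate (H₂PO₄⁻) < nitrate < chloride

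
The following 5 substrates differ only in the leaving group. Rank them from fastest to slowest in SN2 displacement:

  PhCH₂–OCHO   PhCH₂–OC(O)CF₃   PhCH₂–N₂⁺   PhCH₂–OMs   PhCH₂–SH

PhCH₂–N₂⁺ > PhCH₂–OMs > PhCH₂–OC(O)CF₃ > PhCH₂–OCHO > PhCH₂–SH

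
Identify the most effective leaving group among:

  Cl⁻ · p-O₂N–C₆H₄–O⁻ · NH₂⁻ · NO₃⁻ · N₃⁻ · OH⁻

Cl⁻: pKₐ(HCl) ≈ -7
NO₃⁻: pKₐ(HNO₃) ≈ -1.3
N₃⁻: pKₐ(HN₃) ≈ 4.7
p-O₂N–C₆H₄–O⁻: pKₐ(p-nitrophenol) ≈ 7.2
OH⁻: pKₐ(H₂O) ≈ 15.7
NH₂⁻: pKₐ(NH₃) ≈ 38

Cl⁻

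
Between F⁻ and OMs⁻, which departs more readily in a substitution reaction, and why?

OMs⁻ is the better leaving group.
pKₐ(CH₃SO₃H (MsOH)) ≈ -1.9 versus pKₐ(HF) ≈ 3.2: OMs⁻ is the much weaker base.
Resonance-delocalised alkanesulfonate.

OMs⁻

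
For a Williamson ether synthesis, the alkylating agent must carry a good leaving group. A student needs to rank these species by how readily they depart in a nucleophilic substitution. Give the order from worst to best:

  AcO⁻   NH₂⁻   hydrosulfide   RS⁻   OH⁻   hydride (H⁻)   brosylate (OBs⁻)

Leaving-group ability tracks the stability of the departed species; conjugate-acid pKₐ is the usual yardstick (lower pKₐ → better LG).
brosylate (OBs⁻): pKₐ(p-BrC₆H₄SO₃H) ≈ -2.8
AcO⁻: pKₐ(CH₃COOH) ≈ 4.8 — resonance-stabilised but still a weak base
hydrosulfide: pKₐ(H₂S) ≈ 7 — larger and more polarisable than the oxygen analogue
RS⁻: pKₐ(RSH (a thiol)) ≈ 10.5 — moderately basic; rarely leaves without activation
OH⁻: pKₐ(H₂O) ≈ 15.7 — strong base; essentially never leaves without prior activation
hydride (H⁻): pKₐ(H₂) ≈ 36
NH₂⁻: pKₐ(NH₃) ≈ 38 — extremely strong base; never a leaving group
Listed from poorest to best leaving group as asked.

NH₂⁻ < hydride (H⁻) < OH⁻ < RS⁻ < hydrosulfide < AcO⁻ < brosylate (OBs⁻)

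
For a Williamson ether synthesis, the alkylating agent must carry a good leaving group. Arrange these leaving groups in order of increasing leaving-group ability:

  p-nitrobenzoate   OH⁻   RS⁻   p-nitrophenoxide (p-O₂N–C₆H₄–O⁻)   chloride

Leaving-group ability tracks the stability of the departed species; conjugate-acid pKₐ is the usual yardstick (lower pKₐ → better LG).
chloride: pKₐ(HCl) ≈ -7
p-nitrobenzoate: pKₐ(p-nitrobenzoic acid) ≈ 3.4
p-nitrophenoxide (p-O₂N–C₆H₄–O⁻): pKₐ(p-nitrophenol) ≈ 7.2
RS⁻: pKₐ(RSH (a thiol)) ≈ 10.5
OH⁻: pKₐ(H₂O) ≈ 15.7
Reversing gives the worst-to-best order requested.

OH⁻ < RS⁻ < p-nitrophenoxide (p-O₂N–C₆H₄–O⁻) < p-nitrobenzoate < chloride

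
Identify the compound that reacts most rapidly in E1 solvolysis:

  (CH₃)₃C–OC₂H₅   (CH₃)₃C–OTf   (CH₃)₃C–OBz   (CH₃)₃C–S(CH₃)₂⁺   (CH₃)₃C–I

Same R in every case — rank the leaving groups.
Leaving-group ability tracks the stability of the departed species; conjugate-acid pKₐ is the usual yardstick (lower pKₐ → better LG).
(CH₃)₃C–OTf loses OTf⁻: pKₐ(CF₃SO₃H (triflic acid)) ≈ -14
(CH₃)₃C–I loses I⁻: pKₐ(HI) ≈ -10
(CH₃)₃C–S(CH₃)₂⁺ loses SR'₂: pKₐ(R'₂SH⁺) ≈ -7
(CH₃)₃C–OBz loses PhCOO⁻: pKₐ(C₆H₅COOH) ≈ 4.2
(CH₃)₃C–OC₂H₅ loses CH₃CH₂O⁻: pKₐ(CH₃CH₂OH) ≈ 16

(CH₃)₃C–OTf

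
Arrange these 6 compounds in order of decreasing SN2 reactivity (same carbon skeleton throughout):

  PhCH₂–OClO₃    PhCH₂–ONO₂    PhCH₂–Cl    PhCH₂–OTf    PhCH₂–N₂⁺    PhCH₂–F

PhCH₂–N₂⁺ > PhCH₂–OTf > PhCH₂–OClO₃ > PhCH₂–Cl > PhCH₂–ONO₂ > PhCH₂–F

With the same alkyl group throughout, only the leaving group differentiates the rates.
Leaving-group ability tracks the stability of the departed species; conjugate-acid pKₐ is the usual yardstick (lower pKₐ → better LG).
PhCH₂–N₂⁺ loses N₂: no meaningful conjugate acid; N₂ departs as an exceptionally stable neutral molecule
PhCH₂–OTf loses OTf⁻: pKₐ(CF₃SO₃H (triflic acid)) ≈ -14
PhCH₂–OClO₃ loses ClO₄⁻: pKₐ(HClO₄) ≈ -10
PhCH₂–Cl loses Cl⁻: pKₐ(HCl) ≈ -7
PhCH₂–ONO₂ loses NO₃⁻: pKₐ(HNO₃) ≈ -1.3
PhCH₂–F loses F⁻: pKₐ(HF) ≈ 3.2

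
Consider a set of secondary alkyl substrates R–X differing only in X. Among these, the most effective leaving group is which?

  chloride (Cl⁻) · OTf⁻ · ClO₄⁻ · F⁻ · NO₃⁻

Leaving-group ability tracks the stability of the departed species; conjugate-acid pKₐ is the usual yardstick (lower pKₐ → better LG).
OTf⁻: pKₐ(CF₃SO₃H (triflic acid)) ≈ -14
ClO₄⁻: pKₐ(HClO₄) ≈ -10
chloride (Cl⁻): pKₐ(HCl) ≈ -7
NO₃⁻: pKₐ(HNO₃) ≈ -1.3
F⁻: pKₐ(HF) ≈ 3.2

OTf⁻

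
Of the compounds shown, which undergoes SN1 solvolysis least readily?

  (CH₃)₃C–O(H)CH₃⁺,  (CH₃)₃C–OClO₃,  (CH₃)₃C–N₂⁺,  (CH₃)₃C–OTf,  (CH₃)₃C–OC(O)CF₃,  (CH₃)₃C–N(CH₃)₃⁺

(CH₃)₃C–N(CH₃)₃⁺

Identical carbon frameworks mean the comparison reduces to leaving-group quality.
Leaving-group ability tracks the stability of the departed species; conjugate-acid pKₐ is the usual yardstick (lower pKₐ → better LG).
(CH₃)₃C–N₂⁺ loses N₂: no meaningful conjugate acid; N₂ departs as an exceptionally stable neutral molecule
(CH₃)₃C–OTf loses OTf⁻: pKₐ(CF₃SO₃H (triflic acid)) ≈ -14
(CH₃)₃C–OClO₃ loses ClO₄⁻: pKₐ(HClO₄) ≈ -10
(CH₃)₃C–O(H)CH₃⁺ loses R'OH: pKₐ(R'OH₂⁺) ≈ -2.4
(CH₃)₃C–OC(O)CF₃ loses CF₃COO⁻: pKₐ(CF₃COOH) ≈ 0.2
(CH₃)₃C–N(CH₃)₃⁺ loses NR'₃: pKₐ(R'₃NH⁺) ≈ 10.7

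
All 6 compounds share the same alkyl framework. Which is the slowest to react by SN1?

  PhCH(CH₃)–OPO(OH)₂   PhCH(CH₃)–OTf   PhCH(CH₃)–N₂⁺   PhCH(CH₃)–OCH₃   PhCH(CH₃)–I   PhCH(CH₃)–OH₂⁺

PhCH(CH₃)–OCH₃

The skeletons are identical, so relative rate is governed entirely by leaving-group ability.
A good leaving group is a weak base: the lower the pKₐ of its conjugate acid, the more readily it departs.
PhCH(CH₃)–N₂⁺ loses N₂: no meaningful conjugate acid; N₂ departs as an exceptionally stable neutral molecule
PhCH(CH₃)–OTf loses OTf⁻: pKₐ(CF₃SO₃H (triflic acid)) ≈ -14
PhCH(CH₃)–I loses I⁻: pKₐ(HI) ≈ -10
PhCH(CH₃)–OH₂⁺ loses H₂O: pKₐ(H₃O⁺) ≈ -1.7
PhCH(CH₃)–OPO(OH)₂ loses H₂PO₄⁻: pKₐ(H₃PO₄) ≈ 2.1
PhCH(CH₃)–OCH₃ loses CH₃O⁻: pKₐ(CH₃OH) ≈ 15.5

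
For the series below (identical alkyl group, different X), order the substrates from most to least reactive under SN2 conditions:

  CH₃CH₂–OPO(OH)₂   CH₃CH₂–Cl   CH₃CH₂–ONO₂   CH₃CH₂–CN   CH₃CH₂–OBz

CH₃CH₂–Cl > CH₃CH₂–ONO₂ > CH₃CH₂–OPO(OH)₂ > CH₃CH₂–OBz > CH₃CH₂–CN

Identical carbon frameworks mean the comparison reduces to leaving-group quality.
The more stable X⁻ (or X) is on its own — i.e. the weaker a base it is — the better a leaving group it makes.
CH₃CH₂–Cl loses Cl⁻: pKₐ(HCl) ≈ -7
CH₃CH₂–ONO₂ loses NO₃⁻: pKₐ(HNO₃) ≈ -1.3
CH₃CH₂–OPO(OH)₂ loses H₂PO₄⁻: pKₐ(H₃PO₄) ≈ 2.1
CH₃CH₂–OBz loses PhCOO⁻: pKₐ(C₆H₅COOH) ≈ 4.2
CH₃CH₂–CN loses CN⁻: pKₐ(HCN) ≈ 9.2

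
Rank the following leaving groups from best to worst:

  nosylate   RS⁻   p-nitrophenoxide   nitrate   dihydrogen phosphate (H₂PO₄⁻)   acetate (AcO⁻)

nosylate > nitrate > dihydrogen phosphate (H₂PO₄⁻) > acetate (AcO⁻) > p-nitrophenoxide > RS⁻

A good leaving group is a weak base: the lower the pKₐ of its conjugate acid, the more readily it departs.
nosylate: pKₐ(p-O₂NC₆H₄SO₃H) ≈ -3.5
nitrate: pKₐ(HNO₃) ≈ -1.3
dihydrogen phosphate (H₂PO₄⁻): pKₐ(H₃PO₄) ≈ 2.1
acetate (AcO⁻): pKₐ(CH₃COOH) ≈ 4.8
p-nitrophenoxide: pKₐ(p-nitrophenol) ≈ 7.2
RS⁻: pKₐ(RSH (a thiol)) ≈ 10.5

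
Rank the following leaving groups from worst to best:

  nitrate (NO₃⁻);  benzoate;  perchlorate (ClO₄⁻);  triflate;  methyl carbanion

methyl carbanion < benzoate < nitrate (NO₃⁻) < perchlorate (ClO₄⁻) < triflate

Leaving-group ability tracks the stability of the departed species; conjugate-acid pKₐ is the usual yardstick (lower pKₐ → better LG).
triflate: pKₐ(CF₃SO₃H (triflic acid)) ≈ -14 — charge spread over three oxygens and a CF₃ group; the premier leaving group in synthesis
perchlorate (ClO₄⁻): pKₐ(HClO₄) ≈ -10 — extremely weak base; rarely used for safety reasons
nitrate (NO₃⁻): pKₐ(HNO₃) ≈ -1.3 — resonance-delocalised over three oxygens
benzoate: pKₐ(C₆H₅COOH) ≈ 4.2 — aryl carboxylate
methyl carbanion: pKₐ(CH₄) ≈ 48
Listed from poorest to best leaving group as asked.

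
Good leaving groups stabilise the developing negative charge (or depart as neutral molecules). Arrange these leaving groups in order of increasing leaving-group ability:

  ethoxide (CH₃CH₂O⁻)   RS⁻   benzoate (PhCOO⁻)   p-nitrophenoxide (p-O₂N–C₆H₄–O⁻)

A good leaving group is a weak base: the lower the pKₐ of its conjugate acid, the more readily it departs.
benzoate (PhCOO⁻): pKₐ(C₆H₅COOH) ≈ 4.2
p-nitrophenoxide (p-O₂N–C₆H₄–O⁻): pKₐ(p-nitrophenol) ≈ 7.2
RS⁻: pKₐ(RSH (a thiol)) ≈ 10.5
ethoxide (CH₃CH₂O⁻): pKₐ(CH₃CH₂OH) ≈ 16
Listed from poorest to best leaving group as asked.

ethoxide (CH₃CH₂O⁻) < RS⁻ < p-nitrophenoxide (p-O₂N–C₆H₄–O⁻) < benzoate (PhCOO⁻)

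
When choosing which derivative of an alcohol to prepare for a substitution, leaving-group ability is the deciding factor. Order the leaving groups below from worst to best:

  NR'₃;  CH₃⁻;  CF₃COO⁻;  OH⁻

CH₃⁻ < OH⁻ < NR'₃ < CF₃COO⁻

The more stable X⁻ (or X) is on its own — i.e. the weaker a base it is — the better a leaving group it makes.
CF₃COO⁻: pKₐ(CF₃COOH) ≈ 0.2 — strongly electron-withdrawing CF₃ stabilises the carboxylate
NR'₃: pKₐ(R'₃NH⁺) ≈ 10.7
OH⁻: pKₐ(H₂O) ≈ 15.7
CH₃⁻: pKₐ(CH₄) ≈ 48 — unstabilised carbanion; the worst conceivable leaving group
Reversing gives the worst-to-best order requested.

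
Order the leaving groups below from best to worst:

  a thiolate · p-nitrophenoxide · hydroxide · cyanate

cyanate > p-nitrophenoxide > a thiolate > hydroxide

A good leaving group is a weak base: the lower the pKₐ of its conjugate acid, the more readily it departs.
cyanate: pKₐ(HOCN) ≈ 3.5
p-nitrophenoxide: pKₐ(p-nitrophenol) ≈ 7.2
a thiolate: pKₐ(RSH (a thiol)) ≈ 10.5
hydroxide: pKₐ(H₂O) ≈ 15.7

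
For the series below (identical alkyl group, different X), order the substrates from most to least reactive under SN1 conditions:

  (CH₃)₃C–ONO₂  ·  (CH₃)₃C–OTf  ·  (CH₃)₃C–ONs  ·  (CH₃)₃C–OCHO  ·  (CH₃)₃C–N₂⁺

Same R in every case — rank the leaving groups.
Leaving-group ability tracks the stability of the departed species; conjugate-acid pKₐ is the usual yardstick (lower pKₐ → better LG).
(CH₃)₃C–N₂⁺ loses N₂: no meaningful conjugate acid; N₂ departs as an exceptionally stable neutral molecule
(CH₃)₃C–OTf loses OTf⁻: pKₐ(CF₃SO₃H (triflic acid)) ≈ -14
(CH₃)₃C–ONs loses ONs⁻: pKₐ(p-O₂NC₆H₄SO₃H) ≈ -3.5
(CH₃)₃C–ONO₂ loses NO₃⁻: pKₐ(HNO₃) ≈ -1.3
(CH₃)₃C–OCHO loses HCOO⁻: pKₐ(HCOOH) ≈ 3.8

(CH₃)₃C–N₂⁺ > (CH₃)₃C–OTf > (CH₃)₃C–ONs > (CH₃)₃C–ONO₂ > (CH₃)₃C–OCHO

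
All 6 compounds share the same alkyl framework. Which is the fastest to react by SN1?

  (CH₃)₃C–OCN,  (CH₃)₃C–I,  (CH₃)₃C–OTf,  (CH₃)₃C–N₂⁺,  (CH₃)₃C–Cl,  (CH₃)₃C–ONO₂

(CH₃)₃C–N₂⁺

Identical carbon frameworks mean the comparison reduces to leaving-group quality.
A good leaving group is a weak base: the lower the pKₐ of its conjugate acid, the more readily it departs.
(CH₃)₃C–N₂⁺ loses N₂: no meaningful conjugate acid; N₂ departs as an exceptionally stable neutral molecule
(CH₃)₃C–OTf loses OTf⁻: pKₐ(CF₃SO₃H (triflic acid)) ≈ -14
(CH₃)₃C–I loses I⁻: pKₐ(HI) ≈ -10
(CH₃)₃C–Cl loses Cl⁻: pKₐ(HCl) ≈ -7
(CH₃)₃C–ONO₂ loses NO₃⁻: pKₐ(HNO₃) ≈ -1.3
(CH₃)₃C–OCN loses NCO⁻: pKₐ(HOCN) ≈ 3.5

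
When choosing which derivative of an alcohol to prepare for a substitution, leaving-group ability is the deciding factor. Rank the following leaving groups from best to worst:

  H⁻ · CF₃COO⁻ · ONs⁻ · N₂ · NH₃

Rank by basicity of the departing species: weakest base leaves most easily.
N₂: no meaningful conjugate acid; N₂ departs as an exceptionally stable neutral molecule
ONs⁻: pKₐ(p-O₂NC₆H₄SO₃H) ≈ -3.5 — p-nitro group further stabilises the sulfonate
CF₃COO⁻: pKₐ(CF₃COOH) ≈ 0.2
NH₃: pKₐ(NH₄⁺) ≈ 9.2
H⁻: pKₐ(H₂) ≈ 36 — extremely strong base; leaves only in special hydride-transfer contexts

N₂ > ONs⁻ > CF₃COO⁻ > NH₃ > H⁻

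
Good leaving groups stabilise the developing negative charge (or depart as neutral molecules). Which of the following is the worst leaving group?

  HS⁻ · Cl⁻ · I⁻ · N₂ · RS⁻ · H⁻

The more stable X⁻ (or X) is on its own — i.e. the weaker a base it is — the better a leaving group it makes.
N₂: no meaningful conjugate acid; N₂ departs as an exceptionally stable neutral molecule
I⁻: pKₐ(HI) ≈ -10
Cl⁻: pKₐ(HCl) ≈ -7
HS⁻: pKₐ(H₂S) ≈ 7
RS⁻: pKₐ(RSH (a thiol)) ≈ 10.5
H⁻: pKₐ(H₂) ≈ 36

H⁻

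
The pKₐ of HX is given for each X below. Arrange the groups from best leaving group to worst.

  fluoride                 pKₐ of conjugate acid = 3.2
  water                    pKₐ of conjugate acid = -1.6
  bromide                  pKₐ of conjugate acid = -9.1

Lower conjugate-acid pKₐ ⇒ weaker base ⇒ better leaving group.
Sorting by the given values: bromide (-9.1), water (-1.6), fluoride (3.2).

bromide > water > fluoride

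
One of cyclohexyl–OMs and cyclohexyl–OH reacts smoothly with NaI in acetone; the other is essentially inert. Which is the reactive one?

cyclohexyl–OMs

From cyclohexyl–OH the departing group would be OH⁻ (pKₐ(H₂O) ≈ 15.7). Strong base; essentially never leaves without prior activation.
From cyclohexyl–OMs the leaving group is OMs⁻ (pKₐ(CH₃SO₃H (MsOH)) ≈ -1.9). Resonance-delocalised alkanesulfonate.
(In practice cyclohexyl–OMs is made from cyclohexyl–OH by treatment with MsCl / Et₃N, converting the hydroxyl into a mesylate.)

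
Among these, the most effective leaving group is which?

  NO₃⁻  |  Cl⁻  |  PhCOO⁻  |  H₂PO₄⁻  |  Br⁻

Br⁻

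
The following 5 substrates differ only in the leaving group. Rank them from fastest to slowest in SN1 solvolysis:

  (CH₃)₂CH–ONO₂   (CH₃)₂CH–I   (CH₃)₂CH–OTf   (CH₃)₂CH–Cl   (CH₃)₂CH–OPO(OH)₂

(CH₃)₂CH–OTf > (CH₃)₂CH–I > (CH₃)₂CH–Cl > (CH₃)₂CH–ONO₂ > (CH₃)₂CH–OPO(OH)₂

With the same alkyl group throughout, only the leaving group differentiates the rates.
Rank by basicity of the departing species: weakest base leaves most easily.
(CH₃)₂CH–OTf loses OTf⁻: pKₐ(CF₃SO₃H (triflic acid)) ≈ -14
(CH₃)₂CH–I loses I⁻: pKₐ(HI) ≈ -10
(CH₃)₂CH–Cl loses Cl⁻: pKₐ(HCl) ≈ -7
(CH₃)₂CH–ONO₂ loses NO₃⁻: pKₐ(HNO₃) ≈ -1.3
(CH₃)₂CH–OPO(OH)₂ loses H₂PO₄⁻: pKₐ(H₃PO₄) ≈ 2.1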